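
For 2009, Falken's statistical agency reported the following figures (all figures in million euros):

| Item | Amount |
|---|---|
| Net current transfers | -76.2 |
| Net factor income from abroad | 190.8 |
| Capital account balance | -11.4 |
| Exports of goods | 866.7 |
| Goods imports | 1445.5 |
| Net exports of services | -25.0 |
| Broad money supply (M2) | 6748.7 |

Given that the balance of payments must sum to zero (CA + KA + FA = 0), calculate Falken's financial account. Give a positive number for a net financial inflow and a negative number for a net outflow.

500.6

Goods balance = 866.7 - 1445.5 = -578.8
Services balance = -25.0
Trade balance (goods + services) = -578.8 + (-25.0) = -603.8
Net primary income = 190.8
Net secondary income = -76.2
Current account = -603.8 + 190.8 + (-76.2) = -489.2
Financial account = -(-489.2 + (-11.4)) = 500.6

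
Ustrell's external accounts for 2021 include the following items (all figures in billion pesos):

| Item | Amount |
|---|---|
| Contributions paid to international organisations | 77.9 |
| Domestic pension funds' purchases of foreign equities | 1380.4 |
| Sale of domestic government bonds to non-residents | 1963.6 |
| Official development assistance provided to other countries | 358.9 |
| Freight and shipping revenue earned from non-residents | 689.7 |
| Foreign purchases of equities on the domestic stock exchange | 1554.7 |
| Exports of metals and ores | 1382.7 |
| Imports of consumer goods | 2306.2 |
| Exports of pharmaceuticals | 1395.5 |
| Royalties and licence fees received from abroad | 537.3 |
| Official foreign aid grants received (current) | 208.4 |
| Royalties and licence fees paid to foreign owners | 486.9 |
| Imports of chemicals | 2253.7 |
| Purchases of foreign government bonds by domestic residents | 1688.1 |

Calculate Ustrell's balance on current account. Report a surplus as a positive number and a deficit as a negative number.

-1270.0

Goods: -2253.7 - 2306.2 + 1395.5 + 1382.7 = -1781.7
Services: -486.9 + 689.7 + 537.3 = 740.1
Secondary income: -77.9 + 208.4 - 358.9 = -228.4
Current account = (-1781.7) + 740.1 + (-228.4) = -1270.0
(Excluded from the current account — financial account: domestic pension funds' purchases of foreign equities 1380.4, sale of domestic government bonds to non-residents 1963.6, foreign purchases of equities on the domestic stock exchange 1554.7, purchases of foreign government bonds by domestic residents 1688.1.)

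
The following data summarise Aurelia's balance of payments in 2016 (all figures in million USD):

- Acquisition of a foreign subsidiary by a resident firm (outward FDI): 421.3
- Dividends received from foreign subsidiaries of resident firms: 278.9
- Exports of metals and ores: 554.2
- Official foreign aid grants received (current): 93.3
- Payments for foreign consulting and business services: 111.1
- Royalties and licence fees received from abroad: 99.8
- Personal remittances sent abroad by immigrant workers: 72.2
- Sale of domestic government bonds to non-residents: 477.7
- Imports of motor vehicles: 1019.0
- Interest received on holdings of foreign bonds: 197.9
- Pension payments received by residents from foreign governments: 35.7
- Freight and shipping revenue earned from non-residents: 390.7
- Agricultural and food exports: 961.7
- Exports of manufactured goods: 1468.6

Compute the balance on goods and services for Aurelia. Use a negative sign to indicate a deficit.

Goods: 554.2 + 1468.6 - 1019.0 + 961.7 = 1965.5
Services: 390.7 + 99.8 - 111.1 = 379.4
Trade balance = 1965.5 + 379.4 = 2344.9
(Excluded from the trade balance — financial account: acquisition of a foreign subsidiary by a resident firm (outward FDI) 421.3, sale of domestic government bonds to non-residents 477.7; primary income: dividends received from foreign subsidiaries of resident firms 278.9, interest received on holdings of foreign bonds 197.9; secondary income: official foreign aid grants received (current) 93.3, personal remittances sent abroad by immigrant workers 72.2, pension payments received by residents from foreign governments 35.7.)

2344.9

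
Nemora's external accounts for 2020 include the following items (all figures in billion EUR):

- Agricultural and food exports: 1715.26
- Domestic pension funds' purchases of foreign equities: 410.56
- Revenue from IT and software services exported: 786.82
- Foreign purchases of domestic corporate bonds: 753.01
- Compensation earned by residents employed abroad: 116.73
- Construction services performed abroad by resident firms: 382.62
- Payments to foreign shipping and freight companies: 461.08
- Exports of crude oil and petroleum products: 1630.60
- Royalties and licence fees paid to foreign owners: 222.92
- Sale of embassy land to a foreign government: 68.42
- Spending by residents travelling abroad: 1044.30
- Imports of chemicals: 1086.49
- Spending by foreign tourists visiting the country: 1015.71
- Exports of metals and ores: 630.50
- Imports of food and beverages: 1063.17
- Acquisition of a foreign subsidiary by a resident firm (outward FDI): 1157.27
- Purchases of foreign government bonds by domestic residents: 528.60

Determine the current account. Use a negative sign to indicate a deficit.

2400.28

Goods: -1086.49 - 1063.17 + 1715.26 + 1630.60 + 630.50 = 1826.70
Services: 1015.71 - 461.08 - 1044.30 + 382.62 - 222.92 + 786.82 = 456.85
Primary income: 116.73
Current account = 1826.70 + 456.85 + 116.73 = 2400.28
(Excluded from the current account — financial account: domestic pension funds' purchases of foreign equities 410.56, foreign purchases of domestic corporate bonds 753.01, acquisition of a foreign subsidiary by a resident firm (outward FDI) 1157.27, purchases of foreign government bonds by domestic residents 528.60; capital account: sale of embassy land to a foreign government 68.42.)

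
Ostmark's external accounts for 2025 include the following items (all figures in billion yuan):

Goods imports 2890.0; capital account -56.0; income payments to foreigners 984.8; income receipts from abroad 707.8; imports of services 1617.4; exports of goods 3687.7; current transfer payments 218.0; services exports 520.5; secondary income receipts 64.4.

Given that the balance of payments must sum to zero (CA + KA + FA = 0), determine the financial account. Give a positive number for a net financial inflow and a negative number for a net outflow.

785.8

Goods balance = 3687.7 - 2890.0 = 797.7
Services balance = 520.5 - 1617.4 = -1096.9
Trade balance (goods + services) = 797.7 + (-1096.9) = -299.2
Net primary income = 707.8 - 984.8 = -277.0
Net secondary income = 64.4 - 218.0 = -153.6
Current account = -299.2 + (-277.0) + (-153.6) = -729.8
Financial account = -(-729.8 + (-56.0)) = 785.8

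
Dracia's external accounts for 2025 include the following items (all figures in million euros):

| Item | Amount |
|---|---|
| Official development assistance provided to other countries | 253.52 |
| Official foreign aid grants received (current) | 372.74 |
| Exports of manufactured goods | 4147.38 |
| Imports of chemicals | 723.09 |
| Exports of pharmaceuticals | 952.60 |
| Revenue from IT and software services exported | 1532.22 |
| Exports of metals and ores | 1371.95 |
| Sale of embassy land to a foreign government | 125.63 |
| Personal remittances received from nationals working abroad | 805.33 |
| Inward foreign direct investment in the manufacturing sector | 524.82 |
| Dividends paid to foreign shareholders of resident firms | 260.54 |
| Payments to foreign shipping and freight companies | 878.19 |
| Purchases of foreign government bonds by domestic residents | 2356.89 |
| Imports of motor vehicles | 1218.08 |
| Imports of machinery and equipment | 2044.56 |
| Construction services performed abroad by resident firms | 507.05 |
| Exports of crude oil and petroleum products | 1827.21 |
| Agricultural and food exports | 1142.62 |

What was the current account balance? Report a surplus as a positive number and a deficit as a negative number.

Goods: 1827.21 + 1142.62 - 723.09 + 1371.95 + 4147.38 - 2044.56 + 952.60 - 1218.08 = 5456.03
Services: 507.05 - 878.19 + 1532.22 = 1161.08
Primary income: -260.54
Secondary income: -253.52 + 372.74 + 805.33 = 924.55
Current account = 5456.03 + 1161.08 + (-260.54) + 924.55 = 7281.12
(Excluded from the current account — capital account: sale of embassy land to a foreign government 125.63; financial account: inward foreign direct investment in the manufacturing sector 524.82, purchases of foreign government bonds by domestic residents 2356.89.)

7281.12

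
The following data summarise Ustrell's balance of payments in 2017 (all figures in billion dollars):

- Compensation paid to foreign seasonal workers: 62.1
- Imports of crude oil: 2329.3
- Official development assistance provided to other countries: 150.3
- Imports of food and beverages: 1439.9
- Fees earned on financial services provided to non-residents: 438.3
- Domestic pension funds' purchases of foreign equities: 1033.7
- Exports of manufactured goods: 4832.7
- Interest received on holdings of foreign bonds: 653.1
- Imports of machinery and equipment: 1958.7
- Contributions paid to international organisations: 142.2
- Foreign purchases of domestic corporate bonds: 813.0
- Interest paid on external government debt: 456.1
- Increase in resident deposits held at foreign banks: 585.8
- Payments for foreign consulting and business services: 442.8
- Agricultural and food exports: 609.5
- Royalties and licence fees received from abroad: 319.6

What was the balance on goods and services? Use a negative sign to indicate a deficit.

29.4

Goods: -1958.7 - 1439.9 + 609.5 + 4832.7 - 2329.3 = -285.7
Services: -442.8 + 319.6 + 438.3 = 315.1
Trade balance = -285.7 + 315.1 = 29.4
(Excluded from the trade balance — primary income: compensation paid to foreign seasonal workers 62.1, interest received on holdings of foreign bonds 653.1, interest paid on external government debt 456.1; secondary income: official development assistance provided to other countries 150.3, contributions paid to international organisations 142.2; financial account: domestic pension funds' purchases of foreign equities 1033.7, foreign purchases of domestic corporate bonds 813.0, increase in resident deposits held at foreign banks 585.8.)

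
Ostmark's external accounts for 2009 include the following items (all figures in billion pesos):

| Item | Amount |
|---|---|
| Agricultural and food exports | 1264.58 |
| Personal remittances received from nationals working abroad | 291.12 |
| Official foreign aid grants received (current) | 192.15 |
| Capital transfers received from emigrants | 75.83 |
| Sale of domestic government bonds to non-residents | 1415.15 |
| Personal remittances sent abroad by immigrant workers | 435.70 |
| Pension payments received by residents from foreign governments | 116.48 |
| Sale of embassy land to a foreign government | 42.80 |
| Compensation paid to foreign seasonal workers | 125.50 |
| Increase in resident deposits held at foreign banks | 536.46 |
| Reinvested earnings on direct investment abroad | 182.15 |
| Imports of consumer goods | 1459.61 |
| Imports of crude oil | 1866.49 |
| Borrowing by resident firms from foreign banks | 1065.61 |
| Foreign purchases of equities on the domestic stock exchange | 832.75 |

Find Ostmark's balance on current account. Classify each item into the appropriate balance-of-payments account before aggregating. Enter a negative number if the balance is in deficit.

Goods: -1866.49 + 1264.58 - 1459.61 = -2061.52
Primary income: 182.15 - 125.50 = 56.65
Secondary income: 291.12 + 192.15 - 435.70 + 116.48 = 164.05
Current account = (-2061.52) + 56.65 + 164.05 = -1840.82
(Excluded from the current account — capital account: capital transfers received from emigrants 75.83, sale of embassy land to a foreign government 42.80; financial account: sale of domestic government bonds to non-residents 1415.15, increase in resident deposits held at foreign banks 536.46, borrowing by resident firms from foreign banks 1065.61, foreign purchases of equities on the domestic stock exchange 832.75.)

-1840.82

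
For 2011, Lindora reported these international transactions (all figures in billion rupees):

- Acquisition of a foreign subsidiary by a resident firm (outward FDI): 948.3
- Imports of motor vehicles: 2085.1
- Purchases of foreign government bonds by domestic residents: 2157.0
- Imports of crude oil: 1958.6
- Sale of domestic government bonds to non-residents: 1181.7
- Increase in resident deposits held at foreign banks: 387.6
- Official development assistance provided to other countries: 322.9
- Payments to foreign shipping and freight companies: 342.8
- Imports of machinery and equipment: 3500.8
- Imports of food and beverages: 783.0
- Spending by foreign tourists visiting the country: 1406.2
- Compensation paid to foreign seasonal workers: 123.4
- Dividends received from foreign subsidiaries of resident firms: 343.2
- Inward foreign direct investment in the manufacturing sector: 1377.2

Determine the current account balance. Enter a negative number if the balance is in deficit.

Goods: -3500.8 - 783.0 - 1958.6 - 2085.1 = -8327.5
Services: -342.8 + 1406.2 = 1063.4
Primary income: 343.2 - 123.4 = 219.8
Secondary income: -322.9
Current account = (-8327.5) + 1063.4 + 219.8 + (-322.9) = -7367.2
(Excluded from the current account — financial account: acquisition of a foreign subsidiary by a resident firm (outward FDI) 948.3, purchases of foreign government bonds by domestic residents 2157.0, sale of domestic government bonds to non-residents 1181.7, increase in resident deposits held at foreign banks 387.6, inward foreign direct investment in the manufacturing sector 1377.2.)

-7367.2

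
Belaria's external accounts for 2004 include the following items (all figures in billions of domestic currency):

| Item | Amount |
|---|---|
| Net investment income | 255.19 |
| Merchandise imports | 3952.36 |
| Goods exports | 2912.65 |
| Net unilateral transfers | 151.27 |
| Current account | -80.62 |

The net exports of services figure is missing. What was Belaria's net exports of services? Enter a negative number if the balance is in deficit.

Current account = goods balance + services balance + net primary income + net secondary income
Sum of the known components = -633.25
Net exports of services = CA - (known components) = -80.62 - (-633.25) = 552.63

552.63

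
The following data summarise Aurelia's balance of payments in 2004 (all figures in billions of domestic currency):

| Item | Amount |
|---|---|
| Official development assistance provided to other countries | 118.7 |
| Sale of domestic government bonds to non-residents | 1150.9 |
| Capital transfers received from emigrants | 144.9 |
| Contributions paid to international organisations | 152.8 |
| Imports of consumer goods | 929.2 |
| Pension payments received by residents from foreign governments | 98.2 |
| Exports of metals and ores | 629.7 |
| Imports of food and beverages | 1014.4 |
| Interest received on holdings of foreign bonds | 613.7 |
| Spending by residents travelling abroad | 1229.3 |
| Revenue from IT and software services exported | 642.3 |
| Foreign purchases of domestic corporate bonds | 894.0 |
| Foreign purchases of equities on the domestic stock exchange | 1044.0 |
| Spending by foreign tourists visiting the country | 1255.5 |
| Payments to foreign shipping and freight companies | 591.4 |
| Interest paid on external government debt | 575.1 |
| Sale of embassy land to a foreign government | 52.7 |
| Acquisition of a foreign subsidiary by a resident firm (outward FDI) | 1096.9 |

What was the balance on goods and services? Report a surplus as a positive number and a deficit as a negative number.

-1236.8

Goods: -1014.4 + 629.7 - 929.2 = -1313.9
Services: 1255.5 - 1229.3 + 642.3 - 591.4 = 77.1
Trade balance = -1313.9 + 77.1 = -1236.8
(Excluded from the trade balance — secondary income: official development assistance provided to other countries 118.7, contributions paid to international organisations 152.8, pension payments received by residents from foreign governments 98.2; financial account: sale of domestic government bonds to non-residents 1150.9, foreign purchases of domestic corporate bonds 894.0, foreign purchases of equities on the domestic stock exchange 1044.0, acquisition of a foreign subsidiary by a resident firm (outward FDI) 1096.9; capital account: capital transfers received from emigrants 144.9, sale of embassy land to a foreign government 52.7; primary income: interest received on holdings of foreign bonds 613.7, interest paid on external government debt 575.1.)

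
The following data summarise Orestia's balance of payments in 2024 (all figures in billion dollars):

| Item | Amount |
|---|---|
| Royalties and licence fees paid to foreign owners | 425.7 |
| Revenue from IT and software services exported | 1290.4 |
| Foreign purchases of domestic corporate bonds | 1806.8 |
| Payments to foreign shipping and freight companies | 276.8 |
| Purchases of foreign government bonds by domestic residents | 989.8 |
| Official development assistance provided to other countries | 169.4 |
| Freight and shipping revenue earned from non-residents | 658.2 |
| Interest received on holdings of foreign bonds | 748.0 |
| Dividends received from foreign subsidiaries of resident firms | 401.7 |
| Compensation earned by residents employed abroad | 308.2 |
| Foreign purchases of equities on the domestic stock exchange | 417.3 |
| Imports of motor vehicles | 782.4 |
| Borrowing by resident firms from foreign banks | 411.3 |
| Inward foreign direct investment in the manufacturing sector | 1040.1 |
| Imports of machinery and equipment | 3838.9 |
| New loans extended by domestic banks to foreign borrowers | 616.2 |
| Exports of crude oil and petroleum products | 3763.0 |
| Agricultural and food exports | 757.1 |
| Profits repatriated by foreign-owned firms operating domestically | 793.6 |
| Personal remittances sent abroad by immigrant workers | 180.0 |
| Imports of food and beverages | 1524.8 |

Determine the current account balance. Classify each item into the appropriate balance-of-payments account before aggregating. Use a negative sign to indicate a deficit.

-65.0

Goods: 757.1 + 3763.0 - 3838.9 - 782.4 - 1524.8 = -1626.0
Services: 1290.4 - 425.7 + 658.2 - 276.8 = 1246.1
Primary income: 308.2 + 401.7 + 748.0 - 793.6 = 664.3
Secondary income: -180.0 - 169.4 = -349.4
Current account = (-1626.0) + 1246.1 + 664.3 + (-349.4) = -65.0
(Excluded from the current account — financial account: foreign purchases of domestic corporate bonds 1806.8, purchases of foreign government bonds by domestic residents 989.8, foreign purchases of equities on the domestic stock exchange 417.3, borrowing by resident firms from foreign banks 411.3, inward foreign direct investment in the manufacturing sector 1040.1, new loans extended by domestic banks to foreign borrowers 616.2.)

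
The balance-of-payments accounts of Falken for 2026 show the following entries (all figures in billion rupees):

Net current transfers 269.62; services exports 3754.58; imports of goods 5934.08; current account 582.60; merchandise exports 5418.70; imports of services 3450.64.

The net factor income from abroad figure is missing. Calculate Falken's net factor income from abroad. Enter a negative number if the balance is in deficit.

Current account = goods balance + services balance + net primary income + net secondary income
Sum of the known components = 58.18
Net factor income from abroad = CA - (known components) = 582.60 - 58.18 = 524.42

524.42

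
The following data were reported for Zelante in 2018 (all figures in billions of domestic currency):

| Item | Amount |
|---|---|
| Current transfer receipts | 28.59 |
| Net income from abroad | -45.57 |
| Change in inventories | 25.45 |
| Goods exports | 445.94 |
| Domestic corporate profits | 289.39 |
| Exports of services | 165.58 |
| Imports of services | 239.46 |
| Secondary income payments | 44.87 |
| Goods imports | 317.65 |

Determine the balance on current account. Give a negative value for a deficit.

Goods balance = 445.94 - 317.65 = 128.29
Services balance = 165.58 - 239.46 = -73.88
Trade balance (goods + services) = 128.29 + (-73.88) = 54.41
Net primary income = -45.57
Net secondary income = 28.59 - 44.87 = -16.28
Current account = 54.41 + (-45.57) + (-16.28) = -7.44

-7.44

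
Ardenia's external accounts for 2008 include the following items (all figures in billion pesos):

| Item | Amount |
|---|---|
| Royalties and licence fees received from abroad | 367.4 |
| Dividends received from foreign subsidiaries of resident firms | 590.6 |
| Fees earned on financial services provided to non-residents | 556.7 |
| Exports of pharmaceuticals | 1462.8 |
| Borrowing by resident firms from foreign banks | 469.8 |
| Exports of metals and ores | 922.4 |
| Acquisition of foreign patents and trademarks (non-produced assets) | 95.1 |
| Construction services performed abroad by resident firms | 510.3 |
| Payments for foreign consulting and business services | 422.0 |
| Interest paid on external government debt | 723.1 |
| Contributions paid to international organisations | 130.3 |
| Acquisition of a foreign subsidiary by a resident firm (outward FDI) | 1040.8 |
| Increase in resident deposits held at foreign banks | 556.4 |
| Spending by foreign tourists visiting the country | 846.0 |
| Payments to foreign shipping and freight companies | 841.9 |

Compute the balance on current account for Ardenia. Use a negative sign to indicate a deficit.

Goods: 922.4 + 1462.8 = 2385.2
Services: 846.0 + 556.7 - 422.0 - 841.9 + 510.3 + 367.4 = 1016.5
Primary income: 590.6 - 723.1 = -132.5
Secondary income: -130.3
Current account = 2385.2 + 1016.5 + (-132.5) + (-130.3) = 3138.9
(Excluded from the current account — financial account: borrowing by resident firms from foreign banks 469.8, acquisition of a foreign subsidiary by a resident firm (outward FDI) 1040.8, increase in resident deposits held at foreign banks 556.4; capital account: acquisition of foreign patents and trademarks (non-produced assets) 95.1.)

3138.9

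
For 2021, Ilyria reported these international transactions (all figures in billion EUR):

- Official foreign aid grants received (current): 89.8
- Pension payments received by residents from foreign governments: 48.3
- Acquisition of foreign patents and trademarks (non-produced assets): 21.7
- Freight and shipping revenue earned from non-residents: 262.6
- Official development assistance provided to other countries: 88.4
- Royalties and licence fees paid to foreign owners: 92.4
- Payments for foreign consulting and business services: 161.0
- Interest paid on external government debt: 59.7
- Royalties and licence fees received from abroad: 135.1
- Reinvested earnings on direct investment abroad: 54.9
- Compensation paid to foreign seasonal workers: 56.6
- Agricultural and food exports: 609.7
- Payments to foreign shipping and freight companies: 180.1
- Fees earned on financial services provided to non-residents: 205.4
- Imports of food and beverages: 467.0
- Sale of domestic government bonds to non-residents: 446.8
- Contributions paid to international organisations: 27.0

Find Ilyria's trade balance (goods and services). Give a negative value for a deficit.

312.3

Goods: -467.0 + 609.7 = 142.7
Services: 205.4 - 92.4 + 135.1 - 180.1 - 161.0 + 262.6 = 169.6
Trade balance = 142.7 + 169.6 = 312.3
(Excluded from the trade balance — secondary income: official foreign aid grants received (current) 89.8, pension payments received by residents from foreign governments 48.3, official development assistance provided to other countries 88.4, contributions paid to international organisations 27.0; capital account: acquisition of foreign patents and trademarks (non-produced assets) 21.7; primary income: interest paid on external government debt 59.7, reinvested earnings on direct investment abroad 54.9, compensation paid to foreign seasonal workers 56.6; financial account: sale of domestic government bonds to non-residents 446.8.)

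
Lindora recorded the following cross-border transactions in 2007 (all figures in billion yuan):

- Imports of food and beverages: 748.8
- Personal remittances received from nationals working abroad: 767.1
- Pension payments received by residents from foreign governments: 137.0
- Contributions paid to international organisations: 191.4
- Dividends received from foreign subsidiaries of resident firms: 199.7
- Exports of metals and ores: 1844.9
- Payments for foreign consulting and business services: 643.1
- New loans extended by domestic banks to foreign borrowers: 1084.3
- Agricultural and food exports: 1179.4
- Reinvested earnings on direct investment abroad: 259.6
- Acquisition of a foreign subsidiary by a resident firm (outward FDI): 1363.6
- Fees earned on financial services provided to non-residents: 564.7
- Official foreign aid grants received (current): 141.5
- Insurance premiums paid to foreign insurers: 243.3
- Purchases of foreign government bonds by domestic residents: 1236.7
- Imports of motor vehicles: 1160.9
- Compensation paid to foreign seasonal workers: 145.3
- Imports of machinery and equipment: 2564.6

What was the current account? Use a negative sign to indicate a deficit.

-603.5

Goods: -2564.6 - 1160.9 - 748.8 + 1179.4 + 1844.9 = -1450.0
Services: 564.7 - 643.1 - 243.3 = -321.7
Primary income: -145.3 + 259.6 + 199.7 = 314.0
Secondary income: 767.1 - 191.4 + 137.0 + 141.5 = 854.2
Current account = (-1450.0) + (-321.7) + 314.0 + 854.2 = -603.5
(Excluded from the current account — financial account: new loans extended by domestic banks to foreign borrowers 1084.3, acquisition of a foreign subsidiary by a resident firm (outward FDI) 1363.6, purchases of foreign government bonds by domestic residents 1236.7.)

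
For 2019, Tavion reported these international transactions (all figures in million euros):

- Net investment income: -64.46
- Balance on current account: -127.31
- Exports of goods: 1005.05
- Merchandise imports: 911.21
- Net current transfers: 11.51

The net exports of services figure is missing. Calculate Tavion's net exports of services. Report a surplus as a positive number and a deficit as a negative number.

-168.20

Current account = goods balance + services balance + net primary income + net secondary income
Sum of the known components = 40.89
Net exports of services = CA - (known components) = -127.31 - 40.89 = -168.20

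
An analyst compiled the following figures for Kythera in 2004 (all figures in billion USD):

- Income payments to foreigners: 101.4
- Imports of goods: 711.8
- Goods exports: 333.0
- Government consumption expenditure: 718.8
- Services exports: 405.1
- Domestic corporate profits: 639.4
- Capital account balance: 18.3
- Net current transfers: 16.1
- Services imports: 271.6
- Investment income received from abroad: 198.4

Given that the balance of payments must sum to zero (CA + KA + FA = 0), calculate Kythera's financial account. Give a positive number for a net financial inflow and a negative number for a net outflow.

113.9

Goods balance = 333.0 - 711.8 = -378.8
Services balance = 405.1 - 271.6 = 133.5
Trade balance (goods + services) = -378.8 + 133.5 = -245.3
Net primary income = 198.4 - 101.4 = 97.0
Net secondary income = 16.1
Current account = -245.3 + 97.0 + 16.1 = -132.2
Financial account = -(-132.2 + 18.3) = 113.9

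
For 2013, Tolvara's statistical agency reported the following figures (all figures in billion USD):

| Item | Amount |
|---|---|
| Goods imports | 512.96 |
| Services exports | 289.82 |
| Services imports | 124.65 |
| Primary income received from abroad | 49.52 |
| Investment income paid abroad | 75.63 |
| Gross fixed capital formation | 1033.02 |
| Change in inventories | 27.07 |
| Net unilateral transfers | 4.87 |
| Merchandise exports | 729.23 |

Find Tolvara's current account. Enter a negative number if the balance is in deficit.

360.20

Goods balance = 729.23 - 512.96 = 216.27
Services balance = 289.82 - 124.65 = 165.17
Trade balance (goods + services) = 216.27 + 165.17 = 381.44
Net primary income = 49.52 - 75.63 = -26.11
Net secondary income = 4.87
Current account = 381.44 + (-26.11) + 4.87 = 360.20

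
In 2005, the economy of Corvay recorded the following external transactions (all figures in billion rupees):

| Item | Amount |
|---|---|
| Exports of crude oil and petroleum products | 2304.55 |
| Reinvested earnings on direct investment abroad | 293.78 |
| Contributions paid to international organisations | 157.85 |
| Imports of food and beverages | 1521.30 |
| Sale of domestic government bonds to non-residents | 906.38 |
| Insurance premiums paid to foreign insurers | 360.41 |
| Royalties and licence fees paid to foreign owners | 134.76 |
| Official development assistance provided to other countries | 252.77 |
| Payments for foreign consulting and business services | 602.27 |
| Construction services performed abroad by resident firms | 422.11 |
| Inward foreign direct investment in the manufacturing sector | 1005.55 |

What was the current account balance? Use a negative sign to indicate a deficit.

-8.92

Goods: 2304.55 - 1521.30 = 783.25
Services: 422.11 - 134.76 - 360.41 - 602.27 = -675.33
Primary income: 293.78
Secondary income: -252.77 - 157.85 = -410.62
Current account = 783.25 + (-675.33) + 293.78 + (-410.62) = -8.92
(Excluded from the current account — financial account: sale of domestic government bonds to non-residents 906.38, inward foreign direct investment in the manufacturing sector 1005.55.)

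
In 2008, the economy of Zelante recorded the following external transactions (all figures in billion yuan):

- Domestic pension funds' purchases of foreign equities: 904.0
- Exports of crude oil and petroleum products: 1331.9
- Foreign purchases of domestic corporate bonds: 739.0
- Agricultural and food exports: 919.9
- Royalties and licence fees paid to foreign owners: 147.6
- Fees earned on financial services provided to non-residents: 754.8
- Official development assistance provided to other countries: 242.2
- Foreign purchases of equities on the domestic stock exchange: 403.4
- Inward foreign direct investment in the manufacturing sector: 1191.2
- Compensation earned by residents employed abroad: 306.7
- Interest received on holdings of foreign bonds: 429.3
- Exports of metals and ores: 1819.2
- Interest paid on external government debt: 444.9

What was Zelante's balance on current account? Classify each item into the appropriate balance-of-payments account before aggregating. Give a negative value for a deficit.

Goods: 1819.2 + 1331.9 + 919.9 = 4071.0
Services: -147.6 + 754.8 = 607.2
Primary income: 306.7 + 429.3 - 444.9 = 291.1
Secondary income: -242.2
Current account = 4071.0 + 607.2 + 291.1 + (-242.2) = 4727.1
(Excluded from the current account — financial account: domestic pension funds' purchases of foreign equities 904.0, foreign purchases of domestic corporate bonds 739.0, foreign purchases of equities on the domestic stock exchange 403.4, inward foreign direct investment in the manufacturing sector 1191.2.)

4727.1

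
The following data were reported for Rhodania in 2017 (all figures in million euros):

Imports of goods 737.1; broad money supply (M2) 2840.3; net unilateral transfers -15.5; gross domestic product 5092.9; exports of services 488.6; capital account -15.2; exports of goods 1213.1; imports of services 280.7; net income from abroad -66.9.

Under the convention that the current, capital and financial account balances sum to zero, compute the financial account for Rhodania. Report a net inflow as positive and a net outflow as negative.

-586.3

Goods balance = 1213.1 - 737.1 = 476.0
Services balance = 488.6 - 280.7 = 207.9
Trade balance (goods + services) = 476.0 + 207.9 = 683.9
Net primary income = -66.9
Net secondary income = -15.5
Current account = 683.9 + (-66.9) + (-15.5) = 601.5
Financial account = -(601.5 + (-15.2)) = -586.3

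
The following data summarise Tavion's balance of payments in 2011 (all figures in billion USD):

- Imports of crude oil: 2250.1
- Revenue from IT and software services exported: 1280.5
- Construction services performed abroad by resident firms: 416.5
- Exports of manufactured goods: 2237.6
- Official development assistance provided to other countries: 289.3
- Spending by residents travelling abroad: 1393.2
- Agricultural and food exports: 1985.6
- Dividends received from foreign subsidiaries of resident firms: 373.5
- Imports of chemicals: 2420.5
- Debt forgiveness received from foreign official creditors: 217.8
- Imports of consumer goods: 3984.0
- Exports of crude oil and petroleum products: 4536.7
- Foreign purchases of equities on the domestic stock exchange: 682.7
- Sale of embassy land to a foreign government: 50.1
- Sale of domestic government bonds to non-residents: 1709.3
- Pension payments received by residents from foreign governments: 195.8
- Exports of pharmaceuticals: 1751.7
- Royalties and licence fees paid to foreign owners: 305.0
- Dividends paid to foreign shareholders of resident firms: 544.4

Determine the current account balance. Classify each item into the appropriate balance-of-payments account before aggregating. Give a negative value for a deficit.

Goods: 1751.7 + 2237.6 + 4536.7 - 2250.1 - 3984.0 + 1985.6 - 2420.5 = 1857.0
Services: -1393.2 + 1280.5 + 416.5 - 305.0 = -1.2
Primary income: 373.5 - 544.4 = -170.9
Secondary income: 195.8 - 289.3 = -93.5
Current account = 1857.0 + (-1.2) + (-170.9) + (-93.5) = 1591.4
(Excluded from the current account — capital account: debt forgiveness received from foreign official creditors 217.8, sale of embassy land to a foreign government 50.1; financial account: foreign purchases of equities on the domestic stock exchange 682.7, sale of domestic government bonds to non-residents 1709.3.)

1591.4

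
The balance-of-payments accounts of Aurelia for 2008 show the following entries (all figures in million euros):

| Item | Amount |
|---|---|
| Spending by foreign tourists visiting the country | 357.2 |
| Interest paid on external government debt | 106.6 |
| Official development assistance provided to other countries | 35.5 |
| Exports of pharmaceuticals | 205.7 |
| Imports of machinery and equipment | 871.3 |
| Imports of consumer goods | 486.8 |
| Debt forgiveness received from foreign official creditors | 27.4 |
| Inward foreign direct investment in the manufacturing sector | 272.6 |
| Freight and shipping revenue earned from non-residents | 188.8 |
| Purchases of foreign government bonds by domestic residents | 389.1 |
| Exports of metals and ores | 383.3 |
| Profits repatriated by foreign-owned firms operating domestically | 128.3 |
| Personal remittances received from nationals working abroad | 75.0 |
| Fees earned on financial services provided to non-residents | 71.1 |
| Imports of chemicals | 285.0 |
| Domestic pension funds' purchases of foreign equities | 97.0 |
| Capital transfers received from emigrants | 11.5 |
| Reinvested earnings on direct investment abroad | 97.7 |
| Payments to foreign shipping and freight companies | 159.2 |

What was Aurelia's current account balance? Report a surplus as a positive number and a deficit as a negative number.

-693.9

Goods: -871.3 + 383.3 + 205.7 - 486.8 - 285.0 = -1054.1
Services: -159.2 + 188.8 + 357.2 + 71.1 = 457.9
Primary income: 97.7 - 106.6 - 128.3 = -137.2
Secondary income: -35.5 + 75.0 = 39.5
Current account = (-1054.1) + 457.9 + (-137.2) + 39.5 = -693.9
(Excluded from the current account — capital account: debt forgiveness received from foreign official creditors 27.4, capital transfers received from emigrants 11.5; financial account: inward foreign direct investment in the manufacturing sector 272.6, purchases of foreign government bonds by domestic residents 389.1, domestic pension funds' purchases of foreign equities 97.0.)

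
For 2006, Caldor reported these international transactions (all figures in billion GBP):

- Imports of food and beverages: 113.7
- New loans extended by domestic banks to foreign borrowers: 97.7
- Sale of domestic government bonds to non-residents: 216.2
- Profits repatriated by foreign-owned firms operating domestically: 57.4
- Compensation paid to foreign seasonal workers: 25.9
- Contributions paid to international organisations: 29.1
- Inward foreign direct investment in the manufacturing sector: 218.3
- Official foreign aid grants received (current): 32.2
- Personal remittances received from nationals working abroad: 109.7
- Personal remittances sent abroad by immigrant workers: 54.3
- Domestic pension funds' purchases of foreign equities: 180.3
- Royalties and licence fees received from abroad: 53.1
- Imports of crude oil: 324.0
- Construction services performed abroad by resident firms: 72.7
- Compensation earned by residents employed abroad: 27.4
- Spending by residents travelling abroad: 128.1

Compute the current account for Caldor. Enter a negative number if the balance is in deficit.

-437.4

Goods: -113.7 - 324.0 = -437.7
Services: 72.7 + 53.1 - 128.1 = -2.3
Primary income: 27.4 - 57.4 - 25.9 = -55.9
Secondary income: 32.2 + 109.7 - 54.3 - 29.1 = 58.5
Current account = (-437.7) + (-2.3) + (-55.9) + 58.5 = -437.4
(Excluded from the current account — financial account: new loans extended by domestic banks to foreign borrowers 97.7, sale of domestic government bonds to non-residents 216.2, inward foreign direct investment in the manufacturing sector 218.3, domestic pension funds' purchases of foreign equities 180.3.)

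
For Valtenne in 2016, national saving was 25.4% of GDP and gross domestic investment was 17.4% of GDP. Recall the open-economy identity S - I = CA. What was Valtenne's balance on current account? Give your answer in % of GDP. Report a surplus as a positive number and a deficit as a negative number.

8.0

CA = S - I = 25.4 - 17.4 = 8.0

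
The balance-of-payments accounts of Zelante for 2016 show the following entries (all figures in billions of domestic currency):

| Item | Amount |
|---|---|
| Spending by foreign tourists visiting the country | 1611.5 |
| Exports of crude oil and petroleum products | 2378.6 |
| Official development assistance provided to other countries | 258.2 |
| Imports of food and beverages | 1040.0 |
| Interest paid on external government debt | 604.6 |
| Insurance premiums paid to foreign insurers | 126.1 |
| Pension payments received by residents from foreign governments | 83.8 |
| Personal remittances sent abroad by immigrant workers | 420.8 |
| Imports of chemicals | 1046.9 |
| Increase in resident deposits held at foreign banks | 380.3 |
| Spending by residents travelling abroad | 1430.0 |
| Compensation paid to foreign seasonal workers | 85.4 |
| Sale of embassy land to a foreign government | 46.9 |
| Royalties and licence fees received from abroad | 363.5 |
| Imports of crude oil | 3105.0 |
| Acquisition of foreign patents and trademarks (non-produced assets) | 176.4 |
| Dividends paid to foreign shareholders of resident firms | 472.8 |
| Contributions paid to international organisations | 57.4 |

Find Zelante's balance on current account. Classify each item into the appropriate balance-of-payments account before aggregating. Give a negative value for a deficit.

Goods: 2378.6 - 1040.0 - 1046.9 - 3105.0 = -2813.3
Services: 363.5 - 126.1 - 1430.0 + 1611.5 = 418.9
Primary income: -85.4 - 472.8 - 604.6 = -1162.8
Secondary income: -420.8 - 57.4 - 258.2 + 83.8 = -652.6
Current account = (-2813.3) + 418.9 + (-1162.8) + (-652.6) = -4209.8
(Excluded from the current account — financial account: increase in resident deposits held at foreign banks 380.3; capital account: sale of embassy land to a foreign government 46.9, acquisition of foreign patents and trademarks (non-produced assets) 176.4.)

-4209.8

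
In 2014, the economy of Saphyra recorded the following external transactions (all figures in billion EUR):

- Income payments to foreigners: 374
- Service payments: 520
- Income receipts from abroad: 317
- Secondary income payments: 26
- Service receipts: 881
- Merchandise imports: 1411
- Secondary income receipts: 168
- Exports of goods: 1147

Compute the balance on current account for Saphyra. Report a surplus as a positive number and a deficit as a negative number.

Goods balance = 1147 - 1411 = -264
Services balance = 881 - 520 = 361
Trade balance (goods + services) = -264 + 361 = 97
Net primary income = 317 - 374 = -57
Net secondary income = 168 - 26 = 142
Current account = 97 + (-57) + 142 = 182

182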